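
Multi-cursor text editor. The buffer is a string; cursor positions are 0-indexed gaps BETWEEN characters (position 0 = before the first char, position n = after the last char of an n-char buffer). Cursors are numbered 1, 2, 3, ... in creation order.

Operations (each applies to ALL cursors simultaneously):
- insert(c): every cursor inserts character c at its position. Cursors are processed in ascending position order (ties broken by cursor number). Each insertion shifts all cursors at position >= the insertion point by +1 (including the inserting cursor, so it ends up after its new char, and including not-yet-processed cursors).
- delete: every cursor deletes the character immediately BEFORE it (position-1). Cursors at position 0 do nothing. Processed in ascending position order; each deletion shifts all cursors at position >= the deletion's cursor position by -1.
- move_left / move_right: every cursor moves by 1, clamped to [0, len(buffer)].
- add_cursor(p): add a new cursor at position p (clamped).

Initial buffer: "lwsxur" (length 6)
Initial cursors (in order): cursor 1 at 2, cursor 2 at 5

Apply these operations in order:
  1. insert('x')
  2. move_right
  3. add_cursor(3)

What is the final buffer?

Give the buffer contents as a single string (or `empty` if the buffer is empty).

Answer: lwxsxuxr

Derivation:
After op 1 (insert('x')): buffer="lwxsxuxr" (len 8), cursors c1@3 c2@7, authorship ..1...2.
After op 2 (move_right): buffer="lwxsxuxr" (len 8), cursors c1@4 c2@8, authorship ..1...2.
After op 3 (add_cursor(3)): buffer="lwxsxuxr" (len 8), cursors c3@3 c1@4 c2@8, authorship ..1...2.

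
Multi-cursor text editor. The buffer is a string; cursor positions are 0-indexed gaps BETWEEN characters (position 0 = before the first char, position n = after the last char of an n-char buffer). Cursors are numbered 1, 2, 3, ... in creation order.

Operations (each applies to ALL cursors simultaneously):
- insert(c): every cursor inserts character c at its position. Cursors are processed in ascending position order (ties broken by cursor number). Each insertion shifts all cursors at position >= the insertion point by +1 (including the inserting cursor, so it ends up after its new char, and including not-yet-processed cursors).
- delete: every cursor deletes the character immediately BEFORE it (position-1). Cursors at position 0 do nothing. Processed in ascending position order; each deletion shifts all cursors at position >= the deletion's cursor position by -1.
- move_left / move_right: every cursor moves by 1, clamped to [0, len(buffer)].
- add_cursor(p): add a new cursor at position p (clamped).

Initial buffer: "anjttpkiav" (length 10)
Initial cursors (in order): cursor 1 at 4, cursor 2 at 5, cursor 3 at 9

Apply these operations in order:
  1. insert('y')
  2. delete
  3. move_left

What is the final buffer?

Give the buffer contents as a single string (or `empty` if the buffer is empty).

Answer: anjttpkiav

Derivation:
After op 1 (insert('y')): buffer="anjtytypkiayv" (len 13), cursors c1@5 c2@7 c3@12, authorship ....1.2....3.
After op 2 (delete): buffer="anjttpkiav" (len 10), cursors c1@4 c2@5 c3@9, authorship ..........
After op 3 (move_left): buffer="anjttpkiav" (len 10), cursors c1@3 c2@4 c3@8, authorship ..........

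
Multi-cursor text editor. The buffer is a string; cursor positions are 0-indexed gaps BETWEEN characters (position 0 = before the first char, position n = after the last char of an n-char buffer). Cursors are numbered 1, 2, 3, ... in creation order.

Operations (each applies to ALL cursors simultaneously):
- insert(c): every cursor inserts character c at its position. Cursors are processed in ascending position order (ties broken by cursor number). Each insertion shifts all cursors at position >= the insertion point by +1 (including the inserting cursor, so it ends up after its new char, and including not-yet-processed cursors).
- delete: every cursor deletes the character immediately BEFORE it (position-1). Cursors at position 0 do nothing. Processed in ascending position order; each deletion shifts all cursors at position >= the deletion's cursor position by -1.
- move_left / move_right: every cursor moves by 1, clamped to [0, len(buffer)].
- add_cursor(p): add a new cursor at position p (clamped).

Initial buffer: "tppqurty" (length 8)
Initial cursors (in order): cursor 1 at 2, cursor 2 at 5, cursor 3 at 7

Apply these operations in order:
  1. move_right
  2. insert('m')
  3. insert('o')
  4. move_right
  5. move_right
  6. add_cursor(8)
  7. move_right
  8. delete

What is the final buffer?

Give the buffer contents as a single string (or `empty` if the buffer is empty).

After op 1 (move_right): buffer="tppqurty" (len 8), cursors c1@3 c2@6 c3@8, authorship ........
After op 2 (insert('m')): buffer="tppmqurmtym" (len 11), cursors c1@4 c2@8 c3@11, authorship ...1...2..3
After op 3 (insert('o')): buffer="tppmoqurmotymo" (len 14), cursors c1@5 c2@10 c3@14, authorship ...11...22..33
After op 4 (move_right): buffer="tppmoqurmotymo" (len 14), cursors c1@6 c2@11 c3@14, authorship ...11...22..33
After op 5 (move_right): buffer="tppmoqurmotymo" (len 14), cursors c1@7 c2@12 c3@14, authorship ...11...22..33
After op 6 (add_cursor(8)): buffer="tppmoqurmotymo" (len 14), cursors c1@7 c4@8 c2@12 c3@14, authorship ...11...22..33
After op 7 (move_right): buffer="tppmoqurmotymo" (len 14), cursors c1@8 c4@9 c2@13 c3@14, authorship ...11...22..33
After op 8 (delete): buffer="tppmoquoty" (len 10), cursors c1@7 c4@7 c2@10 c3@10, authorship ...11..2..

Answer: tppmoquoty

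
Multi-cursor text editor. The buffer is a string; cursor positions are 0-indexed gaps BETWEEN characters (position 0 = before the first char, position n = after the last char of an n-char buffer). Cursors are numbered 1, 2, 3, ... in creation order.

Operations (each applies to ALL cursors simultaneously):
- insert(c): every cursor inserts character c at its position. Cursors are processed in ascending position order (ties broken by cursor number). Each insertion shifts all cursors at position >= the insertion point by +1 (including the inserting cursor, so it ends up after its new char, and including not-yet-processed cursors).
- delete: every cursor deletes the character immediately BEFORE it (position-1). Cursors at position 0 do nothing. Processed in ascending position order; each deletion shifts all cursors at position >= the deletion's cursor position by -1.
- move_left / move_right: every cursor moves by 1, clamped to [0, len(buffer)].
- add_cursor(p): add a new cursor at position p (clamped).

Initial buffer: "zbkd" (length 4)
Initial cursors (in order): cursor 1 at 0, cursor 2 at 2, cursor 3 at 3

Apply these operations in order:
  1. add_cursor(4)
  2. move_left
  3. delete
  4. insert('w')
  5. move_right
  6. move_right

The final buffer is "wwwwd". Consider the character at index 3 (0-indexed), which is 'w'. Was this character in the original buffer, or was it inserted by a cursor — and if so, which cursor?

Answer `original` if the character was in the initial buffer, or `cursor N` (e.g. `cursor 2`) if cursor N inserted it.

Answer: cursor 4

Derivation:
After op 1 (add_cursor(4)): buffer="zbkd" (len 4), cursors c1@0 c2@2 c3@3 c4@4, authorship ....
After op 2 (move_left): buffer="zbkd" (len 4), cursors c1@0 c2@1 c3@2 c4@3, authorship ....
After op 3 (delete): buffer="d" (len 1), cursors c1@0 c2@0 c3@0 c4@0, authorship .
After op 4 (insert('w')): buffer="wwwwd" (len 5), cursors c1@4 c2@4 c3@4 c4@4, authorship 1234.
After op 5 (move_right): buffer="wwwwd" (len 5), cursors c1@5 c2@5 c3@5 c4@5, authorship 1234.
After op 6 (move_right): buffer="wwwwd" (len 5), cursors c1@5 c2@5 c3@5 c4@5, authorship 1234.
Authorship (.=original, N=cursor N): 1 2 3 4 .
Index 3: author = 4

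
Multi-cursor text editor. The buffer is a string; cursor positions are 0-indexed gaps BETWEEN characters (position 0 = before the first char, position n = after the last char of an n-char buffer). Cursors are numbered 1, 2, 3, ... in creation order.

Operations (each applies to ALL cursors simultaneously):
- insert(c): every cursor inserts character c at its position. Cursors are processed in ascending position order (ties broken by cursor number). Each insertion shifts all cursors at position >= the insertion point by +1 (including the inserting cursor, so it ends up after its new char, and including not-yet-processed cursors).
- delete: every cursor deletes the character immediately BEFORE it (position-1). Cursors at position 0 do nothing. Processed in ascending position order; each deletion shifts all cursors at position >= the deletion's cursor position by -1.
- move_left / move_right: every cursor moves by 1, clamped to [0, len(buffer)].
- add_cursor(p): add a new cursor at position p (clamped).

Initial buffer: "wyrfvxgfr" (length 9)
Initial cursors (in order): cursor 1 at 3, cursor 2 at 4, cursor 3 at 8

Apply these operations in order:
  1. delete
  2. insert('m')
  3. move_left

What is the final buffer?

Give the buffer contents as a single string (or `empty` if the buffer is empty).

Answer: wymmvxgmr

Derivation:
After op 1 (delete): buffer="wyvxgr" (len 6), cursors c1@2 c2@2 c3@5, authorship ......
After op 2 (insert('m')): buffer="wymmvxgmr" (len 9), cursors c1@4 c2@4 c3@8, authorship ..12...3.
After op 3 (move_left): buffer="wymmvxgmr" (len 9), cursors c1@3 c2@3 c3@7, authorship ..12...3.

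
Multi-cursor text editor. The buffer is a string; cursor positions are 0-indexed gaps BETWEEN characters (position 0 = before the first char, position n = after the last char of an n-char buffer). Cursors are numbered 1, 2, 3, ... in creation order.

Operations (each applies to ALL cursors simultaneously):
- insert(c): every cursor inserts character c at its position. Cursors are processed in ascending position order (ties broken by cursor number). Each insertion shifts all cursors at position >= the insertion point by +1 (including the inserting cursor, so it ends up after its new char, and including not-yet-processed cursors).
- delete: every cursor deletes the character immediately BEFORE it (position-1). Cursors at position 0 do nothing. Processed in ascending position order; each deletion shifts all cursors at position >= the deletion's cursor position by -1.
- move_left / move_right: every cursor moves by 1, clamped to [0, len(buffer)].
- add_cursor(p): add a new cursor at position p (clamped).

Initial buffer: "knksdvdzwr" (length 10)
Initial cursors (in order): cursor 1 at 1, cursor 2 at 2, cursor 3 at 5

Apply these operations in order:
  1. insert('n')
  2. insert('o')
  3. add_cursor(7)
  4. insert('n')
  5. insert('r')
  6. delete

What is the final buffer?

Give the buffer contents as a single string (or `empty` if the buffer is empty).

Answer: knonnnonknsdnonvdzwr

Derivation:
After op 1 (insert('n')): buffer="knnnksdnvdzwr" (len 13), cursors c1@2 c2@4 c3@8, authorship .1.2...3.....
After op 2 (insert('o')): buffer="knonnoksdnovdzwr" (len 16), cursors c1@3 c2@6 c3@11, authorship .11.22...33.....
After op 3 (add_cursor(7)): buffer="knonnoksdnovdzwr" (len 16), cursors c1@3 c2@6 c4@7 c3@11, authorship .11.22...33.....
After op 4 (insert('n')): buffer="knonnnonknsdnonvdzwr" (len 20), cursors c1@4 c2@8 c4@10 c3@15, authorship .111.222.4..333.....
After op 5 (insert('r')): buffer="knonrnnonrknrsdnonrvdzwr" (len 24), cursors c1@5 c2@10 c4@13 c3@19, authorship .1111.2222.44..3333.....
After op 6 (delete): buffer="knonnnonknsdnonvdzwr" (len 20), cursors c1@4 c2@8 c4@10 c3@15, authorship .111.222.4..333.....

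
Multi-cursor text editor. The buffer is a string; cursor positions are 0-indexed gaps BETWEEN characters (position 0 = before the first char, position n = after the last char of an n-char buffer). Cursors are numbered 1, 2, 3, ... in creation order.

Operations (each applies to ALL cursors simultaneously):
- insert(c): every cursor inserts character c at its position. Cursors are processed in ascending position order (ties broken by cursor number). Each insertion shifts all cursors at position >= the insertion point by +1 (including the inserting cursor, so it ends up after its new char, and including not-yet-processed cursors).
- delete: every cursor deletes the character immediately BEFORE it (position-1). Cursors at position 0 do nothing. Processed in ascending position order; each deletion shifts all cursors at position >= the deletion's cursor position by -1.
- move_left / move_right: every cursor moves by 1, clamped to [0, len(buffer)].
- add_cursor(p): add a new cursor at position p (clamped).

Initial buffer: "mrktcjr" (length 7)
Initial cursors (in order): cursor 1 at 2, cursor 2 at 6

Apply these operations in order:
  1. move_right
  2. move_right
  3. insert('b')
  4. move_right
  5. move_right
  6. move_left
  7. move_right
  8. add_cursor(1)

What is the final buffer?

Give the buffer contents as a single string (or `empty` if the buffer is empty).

Answer: mrktbcjrb

Derivation:
After op 1 (move_right): buffer="mrktcjr" (len 7), cursors c1@3 c2@7, authorship .......
After op 2 (move_right): buffer="mrktcjr" (len 7), cursors c1@4 c2@7, authorship .......
After op 3 (insert('b')): buffer="mrktbcjrb" (len 9), cursors c1@5 c2@9, authorship ....1...2
After op 4 (move_right): buffer="mrktbcjrb" (len 9), cursors c1@6 c2@9, authorship ....1...2
After op 5 (move_right): buffer="mrktbcjrb" (len 9), cursors c1@7 c2@9, authorship ....1...2
After op 6 (move_left): buffer="mrktbcjrb" (len 9), cursors c1@6 c2@8, authorship ....1...2
After op 7 (move_right): buffer="mrktbcjrb" (len 9), cursors c1@7 c2@9, authorship ....1...2
After op 8 (add_cursor(1)): buffer="mrktbcjrb" (len 9), cursors c3@1 c1@7 c2@9, authorship ....1...2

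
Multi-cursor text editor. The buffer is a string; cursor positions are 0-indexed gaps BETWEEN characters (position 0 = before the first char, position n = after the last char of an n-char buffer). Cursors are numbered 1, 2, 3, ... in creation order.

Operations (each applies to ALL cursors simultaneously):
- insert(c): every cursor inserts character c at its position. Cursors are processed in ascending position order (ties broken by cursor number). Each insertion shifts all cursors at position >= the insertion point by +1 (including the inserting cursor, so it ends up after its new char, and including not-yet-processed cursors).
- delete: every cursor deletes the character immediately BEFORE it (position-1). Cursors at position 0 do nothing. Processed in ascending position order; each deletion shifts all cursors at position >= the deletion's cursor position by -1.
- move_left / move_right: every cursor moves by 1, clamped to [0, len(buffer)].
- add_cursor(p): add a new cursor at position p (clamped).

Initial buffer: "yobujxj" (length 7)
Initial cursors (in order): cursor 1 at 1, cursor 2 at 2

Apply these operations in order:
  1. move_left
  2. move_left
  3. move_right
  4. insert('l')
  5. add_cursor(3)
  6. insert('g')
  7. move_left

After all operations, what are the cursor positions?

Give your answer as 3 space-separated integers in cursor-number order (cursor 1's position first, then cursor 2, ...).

After op 1 (move_left): buffer="yobujxj" (len 7), cursors c1@0 c2@1, authorship .......
After op 2 (move_left): buffer="yobujxj" (len 7), cursors c1@0 c2@0, authorship .......
After op 3 (move_right): buffer="yobujxj" (len 7), cursors c1@1 c2@1, authorship .......
After op 4 (insert('l')): buffer="yllobujxj" (len 9), cursors c1@3 c2@3, authorship .12......
After op 5 (add_cursor(3)): buffer="yllobujxj" (len 9), cursors c1@3 c2@3 c3@3, authorship .12......
After op 6 (insert('g')): buffer="yllgggobujxj" (len 12), cursors c1@6 c2@6 c3@6, authorship .12123......
After op 7 (move_left): buffer="yllgggobujxj" (len 12), cursors c1@5 c2@5 c3@5, authorship .12123......

Answer: 5 5 5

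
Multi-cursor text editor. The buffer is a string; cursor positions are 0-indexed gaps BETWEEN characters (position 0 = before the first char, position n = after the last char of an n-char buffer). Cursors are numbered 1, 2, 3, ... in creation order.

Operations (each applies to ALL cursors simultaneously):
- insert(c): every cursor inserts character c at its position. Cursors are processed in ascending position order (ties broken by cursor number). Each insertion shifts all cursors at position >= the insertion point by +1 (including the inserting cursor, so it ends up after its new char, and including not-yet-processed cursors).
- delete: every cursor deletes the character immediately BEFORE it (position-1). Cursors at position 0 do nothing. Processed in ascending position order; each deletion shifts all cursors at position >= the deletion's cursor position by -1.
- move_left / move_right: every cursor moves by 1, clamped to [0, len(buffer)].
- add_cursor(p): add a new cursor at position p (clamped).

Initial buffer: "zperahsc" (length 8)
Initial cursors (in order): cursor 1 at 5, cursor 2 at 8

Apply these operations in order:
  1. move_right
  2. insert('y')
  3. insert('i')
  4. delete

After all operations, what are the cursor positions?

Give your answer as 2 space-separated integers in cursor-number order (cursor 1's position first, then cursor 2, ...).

After op 1 (move_right): buffer="zperahsc" (len 8), cursors c1@6 c2@8, authorship ........
After op 2 (insert('y')): buffer="zperahyscy" (len 10), cursors c1@7 c2@10, authorship ......1..2
After op 3 (insert('i')): buffer="zperahyiscyi" (len 12), cursors c1@8 c2@12, authorship ......11..22
After op 4 (delete): buffer="zperahyscy" (len 10), cursors c1@7 c2@10, authorship ......1..2

Answer: 7 10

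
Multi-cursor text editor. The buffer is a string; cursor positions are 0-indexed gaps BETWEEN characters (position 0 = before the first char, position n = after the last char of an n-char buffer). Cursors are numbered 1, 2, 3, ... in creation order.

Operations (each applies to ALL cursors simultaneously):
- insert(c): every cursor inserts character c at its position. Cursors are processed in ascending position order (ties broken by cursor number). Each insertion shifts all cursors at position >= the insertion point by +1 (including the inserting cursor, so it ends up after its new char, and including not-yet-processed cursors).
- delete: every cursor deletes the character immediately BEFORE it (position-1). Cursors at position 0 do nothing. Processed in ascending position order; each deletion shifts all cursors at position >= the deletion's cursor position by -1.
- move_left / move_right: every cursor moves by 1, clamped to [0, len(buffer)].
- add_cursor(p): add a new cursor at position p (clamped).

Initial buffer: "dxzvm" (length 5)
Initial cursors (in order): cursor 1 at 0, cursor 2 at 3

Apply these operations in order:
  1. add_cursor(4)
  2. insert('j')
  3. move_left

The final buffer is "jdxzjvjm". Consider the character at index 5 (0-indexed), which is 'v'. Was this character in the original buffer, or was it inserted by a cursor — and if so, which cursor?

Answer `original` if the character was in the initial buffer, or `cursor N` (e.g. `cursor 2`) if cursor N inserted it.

After op 1 (add_cursor(4)): buffer="dxzvm" (len 5), cursors c1@0 c2@3 c3@4, authorship .....
After op 2 (insert('j')): buffer="jdxzjvjm" (len 8), cursors c1@1 c2@5 c3@7, authorship 1...2.3.
After op 3 (move_left): buffer="jdxzjvjm" (len 8), cursors c1@0 c2@4 c3@6, authorship 1...2.3.
Authorship (.=original, N=cursor N): 1 . . . 2 . 3 .
Index 5: author = original

Answer: original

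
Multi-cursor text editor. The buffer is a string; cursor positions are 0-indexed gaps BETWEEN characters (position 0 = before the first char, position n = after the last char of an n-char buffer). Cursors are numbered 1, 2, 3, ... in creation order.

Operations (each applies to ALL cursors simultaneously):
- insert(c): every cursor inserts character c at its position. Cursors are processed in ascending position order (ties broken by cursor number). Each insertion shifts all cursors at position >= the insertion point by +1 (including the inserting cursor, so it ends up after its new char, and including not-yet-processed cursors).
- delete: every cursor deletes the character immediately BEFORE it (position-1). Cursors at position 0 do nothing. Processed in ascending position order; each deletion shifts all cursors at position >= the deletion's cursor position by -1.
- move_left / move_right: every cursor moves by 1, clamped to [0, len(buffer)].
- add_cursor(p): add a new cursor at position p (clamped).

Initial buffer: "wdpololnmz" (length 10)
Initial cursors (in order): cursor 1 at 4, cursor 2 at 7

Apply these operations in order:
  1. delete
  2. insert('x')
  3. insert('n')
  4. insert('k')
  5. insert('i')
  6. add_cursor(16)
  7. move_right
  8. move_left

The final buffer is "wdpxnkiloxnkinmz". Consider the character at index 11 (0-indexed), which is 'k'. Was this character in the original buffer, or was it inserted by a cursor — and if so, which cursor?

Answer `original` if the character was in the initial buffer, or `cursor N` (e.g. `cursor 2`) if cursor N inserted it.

Answer: cursor 2

Derivation:
After op 1 (delete): buffer="wdplonmz" (len 8), cursors c1@3 c2@5, authorship ........
After op 2 (insert('x')): buffer="wdpxloxnmz" (len 10), cursors c1@4 c2@7, authorship ...1..2...
After op 3 (insert('n')): buffer="wdpxnloxnnmz" (len 12), cursors c1@5 c2@9, authorship ...11..22...
After op 4 (insert('k')): buffer="wdpxnkloxnknmz" (len 14), cursors c1@6 c2@11, authorship ...111..222...
After op 5 (insert('i')): buffer="wdpxnkiloxnkinmz" (len 16), cursors c1@7 c2@13, authorship ...1111..2222...
After op 6 (add_cursor(16)): buffer="wdpxnkiloxnkinmz" (len 16), cursors c1@7 c2@13 c3@16, authorship ...1111..2222...
After op 7 (move_right): buffer="wdpxnkiloxnkinmz" (len 16), cursors c1@8 c2@14 c3@16, authorship ...1111..2222...
After op 8 (move_left): buffer="wdpxnkiloxnkinmz" (len 16), cursors c1@7 c2@13 c3@15, authorship ...1111..2222...
Authorship (.=original, N=cursor N): . . . 1 1 1 1 . . 2 2 2 2 . . .
Index 11: author = 2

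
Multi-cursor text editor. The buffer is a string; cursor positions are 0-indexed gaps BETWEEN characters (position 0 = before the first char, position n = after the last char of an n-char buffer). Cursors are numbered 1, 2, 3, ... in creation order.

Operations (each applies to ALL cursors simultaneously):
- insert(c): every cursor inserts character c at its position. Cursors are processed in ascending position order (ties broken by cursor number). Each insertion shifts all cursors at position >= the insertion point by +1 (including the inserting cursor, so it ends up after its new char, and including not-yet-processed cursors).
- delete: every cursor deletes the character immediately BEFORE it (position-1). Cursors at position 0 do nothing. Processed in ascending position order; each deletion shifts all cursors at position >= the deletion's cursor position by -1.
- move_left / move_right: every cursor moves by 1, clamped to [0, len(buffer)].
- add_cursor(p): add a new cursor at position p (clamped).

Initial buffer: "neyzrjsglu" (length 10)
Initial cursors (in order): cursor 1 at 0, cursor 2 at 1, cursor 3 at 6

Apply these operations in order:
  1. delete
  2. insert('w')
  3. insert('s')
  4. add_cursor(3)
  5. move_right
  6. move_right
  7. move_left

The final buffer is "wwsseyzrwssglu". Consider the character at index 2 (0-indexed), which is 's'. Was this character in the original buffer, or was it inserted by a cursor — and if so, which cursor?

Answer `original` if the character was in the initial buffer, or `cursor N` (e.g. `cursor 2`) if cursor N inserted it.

After op 1 (delete): buffer="eyzrsglu" (len 8), cursors c1@0 c2@0 c3@4, authorship ........
After op 2 (insert('w')): buffer="wweyzrwsglu" (len 11), cursors c1@2 c2@2 c3@7, authorship 12....3....
After op 3 (insert('s')): buffer="wwsseyzrwssglu" (len 14), cursors c1@4 c2@4 c3@10, authorship 1212....33....
After op 4 (add_cursor(3)): buffer="wwsseyzrwssglu" (len 14), cursors c4@3 c1@4 c2@4 c3@10, authorship 1212....33....
After op 5 (move_right): buffer="wwsseyzrwssglu" (len 14), cursors c4@4 c1@5 c2@5 c3@11, authorship 1212....33....
After op 6 (move_right): buffer="wwsseyzrwssglu" (len 14), cursors c4@5 c1@6 c2@6 c3@12, authorship 1212....33....
After op 7 (move_left): buffer="wwsseyzrwssglu" (len 14), cursors c4@4 c1@5 c2@5 c3@11, authorship 1212....33....
Authorship (.=original, N=cursor N): 1 2 1 2 . . . . 3 3 . . . .
Index 2: author = 1

Answer: cursor 1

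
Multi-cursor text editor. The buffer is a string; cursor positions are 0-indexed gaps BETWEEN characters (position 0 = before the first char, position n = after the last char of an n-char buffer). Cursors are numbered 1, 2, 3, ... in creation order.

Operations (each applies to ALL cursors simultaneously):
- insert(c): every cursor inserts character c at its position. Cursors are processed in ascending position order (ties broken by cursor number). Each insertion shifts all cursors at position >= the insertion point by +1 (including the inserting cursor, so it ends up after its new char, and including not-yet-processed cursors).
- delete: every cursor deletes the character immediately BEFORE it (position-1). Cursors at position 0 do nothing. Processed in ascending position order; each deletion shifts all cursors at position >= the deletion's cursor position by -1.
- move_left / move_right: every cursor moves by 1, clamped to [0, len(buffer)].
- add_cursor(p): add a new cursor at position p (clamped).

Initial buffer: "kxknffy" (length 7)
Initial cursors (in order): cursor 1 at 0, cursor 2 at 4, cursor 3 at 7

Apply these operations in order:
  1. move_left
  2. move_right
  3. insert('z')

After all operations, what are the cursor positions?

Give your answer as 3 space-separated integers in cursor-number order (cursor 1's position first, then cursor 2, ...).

After op 1 (move_left): buffer="kxknffy" (len 7), cursors c1@0 c2@3 c3@6, authorship .......
After op 2 (move_right): buffer="kxknffy" (len 7), cursors c1@1 c2@4 c3@7, authorship .......
After op 3 (insert('z')): buffer="kzxknzffyz" (len 10), cursors c1@2 c2@6 c3@10, authorship .1...2...3

Answer: 2 6 10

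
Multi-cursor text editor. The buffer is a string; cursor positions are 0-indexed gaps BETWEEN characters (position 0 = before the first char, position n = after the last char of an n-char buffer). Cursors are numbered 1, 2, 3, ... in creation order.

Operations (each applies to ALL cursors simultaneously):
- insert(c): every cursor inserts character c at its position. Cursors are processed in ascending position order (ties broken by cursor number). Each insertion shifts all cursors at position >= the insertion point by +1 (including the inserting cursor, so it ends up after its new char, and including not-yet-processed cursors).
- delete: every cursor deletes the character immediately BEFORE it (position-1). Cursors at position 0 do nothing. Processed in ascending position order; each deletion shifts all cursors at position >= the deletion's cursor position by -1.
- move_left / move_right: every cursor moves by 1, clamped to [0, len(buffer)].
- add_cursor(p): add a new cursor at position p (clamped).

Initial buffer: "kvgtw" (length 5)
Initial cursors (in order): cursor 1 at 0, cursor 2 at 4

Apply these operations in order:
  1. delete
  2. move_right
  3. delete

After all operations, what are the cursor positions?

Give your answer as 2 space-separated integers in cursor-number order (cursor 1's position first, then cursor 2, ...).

After op 1 (delete): buffer="kvgw" (len 4), cursors c1@0 c2@3, authorship ....
After op 2 (move_right): buffer="kvgw" (len 4), cursors c1@1 c2@4, authorship ....
After op 3 (delete): buffer="vg" (len 2), cursors c1@0 c2@2, authorship ..

Answer: 0 2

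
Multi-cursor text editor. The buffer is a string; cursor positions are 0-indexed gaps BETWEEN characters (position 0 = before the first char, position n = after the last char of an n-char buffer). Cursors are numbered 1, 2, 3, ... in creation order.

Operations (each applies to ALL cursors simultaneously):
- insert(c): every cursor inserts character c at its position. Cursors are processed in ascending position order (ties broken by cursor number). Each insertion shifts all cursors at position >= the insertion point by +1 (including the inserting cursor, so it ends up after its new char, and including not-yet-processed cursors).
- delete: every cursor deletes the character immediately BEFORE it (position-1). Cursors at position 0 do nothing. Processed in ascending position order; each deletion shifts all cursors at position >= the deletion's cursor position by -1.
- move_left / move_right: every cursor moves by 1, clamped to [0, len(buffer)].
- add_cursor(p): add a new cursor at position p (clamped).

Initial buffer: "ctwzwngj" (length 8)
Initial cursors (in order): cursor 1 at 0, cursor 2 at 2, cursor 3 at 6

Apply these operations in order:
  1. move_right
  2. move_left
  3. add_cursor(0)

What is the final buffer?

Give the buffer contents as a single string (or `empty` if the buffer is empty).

Answer: ctwzwngj

Derivation:
After op 1 (move_right): buffer="ctwzwngj" (len 8), cursors c1@1 c2@3 c3@7, authorship ........
After op 2 (move_left): buffer="ctwzwngj" (len 8), cursors c1@0 c2@2 c3@6, authorship ........
After op 3 (add_cursor(0)): buffer="ctwzwngj" (len 8), cursors c1@0 c4@0 c2@2 c3@6, authorship ........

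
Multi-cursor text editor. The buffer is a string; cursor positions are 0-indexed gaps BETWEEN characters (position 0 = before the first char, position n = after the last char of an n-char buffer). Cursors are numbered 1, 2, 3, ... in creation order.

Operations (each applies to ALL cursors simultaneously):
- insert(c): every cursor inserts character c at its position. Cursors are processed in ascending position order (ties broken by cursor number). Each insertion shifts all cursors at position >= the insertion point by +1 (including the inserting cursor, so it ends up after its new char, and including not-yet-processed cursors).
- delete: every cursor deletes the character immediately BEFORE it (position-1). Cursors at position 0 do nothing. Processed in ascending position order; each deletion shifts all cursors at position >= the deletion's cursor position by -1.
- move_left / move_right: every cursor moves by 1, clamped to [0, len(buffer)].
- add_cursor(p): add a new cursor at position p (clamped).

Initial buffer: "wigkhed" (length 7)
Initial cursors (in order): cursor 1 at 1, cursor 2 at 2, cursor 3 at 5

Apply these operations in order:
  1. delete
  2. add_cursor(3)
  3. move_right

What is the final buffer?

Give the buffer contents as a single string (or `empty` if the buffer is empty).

Answer: gked

Derivation:
After op 1 (delete): buffer="gked" (len 4), cursors c1@0 c2@0 c3@2, authorship ....
After op 2 (add_cursor(3)): buffer="gked" (len 4), cursors c1@0 c2@0 c3@2 c4@3, authorship ....
After op 3 (move_right): buffer="gked" (len 4), cursors c1@1 c2@1 c3@3 c4@4, authorship ....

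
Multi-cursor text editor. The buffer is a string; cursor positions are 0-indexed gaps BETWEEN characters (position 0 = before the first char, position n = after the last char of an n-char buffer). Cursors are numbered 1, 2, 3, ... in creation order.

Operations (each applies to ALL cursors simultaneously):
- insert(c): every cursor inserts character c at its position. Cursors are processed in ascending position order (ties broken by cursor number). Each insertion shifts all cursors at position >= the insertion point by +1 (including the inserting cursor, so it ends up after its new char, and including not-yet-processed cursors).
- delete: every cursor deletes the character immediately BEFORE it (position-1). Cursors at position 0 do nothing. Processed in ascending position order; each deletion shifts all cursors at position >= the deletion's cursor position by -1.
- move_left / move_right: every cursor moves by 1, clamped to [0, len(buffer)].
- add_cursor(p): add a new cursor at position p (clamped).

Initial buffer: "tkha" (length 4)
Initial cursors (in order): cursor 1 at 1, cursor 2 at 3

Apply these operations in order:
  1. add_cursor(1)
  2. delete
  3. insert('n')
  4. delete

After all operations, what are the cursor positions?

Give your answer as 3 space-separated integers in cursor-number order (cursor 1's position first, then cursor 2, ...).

After op 1 (add_cursor(1)): buffer="tkha" (len 4), cursors c1@1 c3@1 c2@3, authorship ....
After op 2 (delete): buffer="ka" (len 2), cursors c1@0 c3@0 c2@1, authorship ..
After op 3 (insert('n')): buffer="nnkna" (len 5), cursors c1@2 c3@2 c2@4, authorship 13.2.
After op 4 (delete): buffer="ka" (len 2), cursors c1@0 c3@0 c2@1, authorship ..

Answer: 0 1 0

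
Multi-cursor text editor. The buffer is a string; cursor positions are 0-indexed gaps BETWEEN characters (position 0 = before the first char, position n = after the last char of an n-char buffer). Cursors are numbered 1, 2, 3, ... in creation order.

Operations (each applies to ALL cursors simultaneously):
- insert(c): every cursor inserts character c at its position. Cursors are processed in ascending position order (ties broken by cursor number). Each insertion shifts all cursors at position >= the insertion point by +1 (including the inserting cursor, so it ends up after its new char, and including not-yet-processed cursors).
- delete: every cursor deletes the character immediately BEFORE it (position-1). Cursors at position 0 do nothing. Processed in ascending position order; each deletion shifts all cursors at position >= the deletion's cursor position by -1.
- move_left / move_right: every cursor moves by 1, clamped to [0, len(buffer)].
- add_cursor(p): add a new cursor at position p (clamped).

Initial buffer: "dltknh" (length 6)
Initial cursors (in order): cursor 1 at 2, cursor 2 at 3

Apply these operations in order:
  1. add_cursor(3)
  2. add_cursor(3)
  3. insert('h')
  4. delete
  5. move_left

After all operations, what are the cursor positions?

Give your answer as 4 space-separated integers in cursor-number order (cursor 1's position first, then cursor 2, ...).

After op 1 (add_cursor(3)): buffer="dltknh" (len 6), cursors c1@2 c2@3 c3@3, authorship ......
After op 2 (add_cursor(3)): buffer="dltknh" (len 6), cursors c1@2 c2@3 c3@3 c4@3, authorship ......
After op 3 (insert('h')): buffer="dlhthhhknh" (len 10), cursors c1@3 c2@7 c3@7 c4@7, authorship ..1.234...
After op 4 (delete): buffer="dltknh" (len 6), cursors c1@2 c2@3 c3@3 c4@3, authorship ......
After op 5 (move_left): buffer="dltknh" (len 6), cursors c1@1 c2@2 c3@2 c4@2, authorship ......

Answer: 1 2 2 2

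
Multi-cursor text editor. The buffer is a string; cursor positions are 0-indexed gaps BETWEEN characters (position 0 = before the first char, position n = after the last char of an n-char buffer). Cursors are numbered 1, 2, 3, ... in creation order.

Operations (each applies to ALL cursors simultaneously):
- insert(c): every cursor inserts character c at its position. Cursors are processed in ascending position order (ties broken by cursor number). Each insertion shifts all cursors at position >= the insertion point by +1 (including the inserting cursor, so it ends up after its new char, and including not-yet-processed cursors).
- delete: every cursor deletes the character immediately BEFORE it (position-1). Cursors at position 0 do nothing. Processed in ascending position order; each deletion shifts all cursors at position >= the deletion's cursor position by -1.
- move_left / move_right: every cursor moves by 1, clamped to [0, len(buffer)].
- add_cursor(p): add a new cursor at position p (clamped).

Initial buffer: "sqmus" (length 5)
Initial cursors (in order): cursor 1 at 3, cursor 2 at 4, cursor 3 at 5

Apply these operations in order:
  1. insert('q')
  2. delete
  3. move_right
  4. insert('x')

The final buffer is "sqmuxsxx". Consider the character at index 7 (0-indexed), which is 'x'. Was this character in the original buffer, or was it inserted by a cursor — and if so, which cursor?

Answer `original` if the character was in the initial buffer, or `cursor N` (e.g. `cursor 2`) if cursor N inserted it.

After op 1 (insert('q')): buffer="sqmquqsq" (len 8), cursors c1@4 c2@6 c3@8, authorship ...1.2.3
After op 2 (delete): buffer="sqmus" (len 5), cursors c1@3 c2@4 c3@5, authorship .....
After op 3 (move_right): buffer="sqmus" (len 5), cursors c1@4 c2@5 c3@5, authorship .....
After op 4 (insert('x')): buffer="sqmuxsxx" (len 8), cursors c1@5 c2@8 c3@8, authorship ....1.23
Authorship (.=original, N=cursor N): . . . . 1 . 2 3
Index 7: author = 3

Answer: cursor 3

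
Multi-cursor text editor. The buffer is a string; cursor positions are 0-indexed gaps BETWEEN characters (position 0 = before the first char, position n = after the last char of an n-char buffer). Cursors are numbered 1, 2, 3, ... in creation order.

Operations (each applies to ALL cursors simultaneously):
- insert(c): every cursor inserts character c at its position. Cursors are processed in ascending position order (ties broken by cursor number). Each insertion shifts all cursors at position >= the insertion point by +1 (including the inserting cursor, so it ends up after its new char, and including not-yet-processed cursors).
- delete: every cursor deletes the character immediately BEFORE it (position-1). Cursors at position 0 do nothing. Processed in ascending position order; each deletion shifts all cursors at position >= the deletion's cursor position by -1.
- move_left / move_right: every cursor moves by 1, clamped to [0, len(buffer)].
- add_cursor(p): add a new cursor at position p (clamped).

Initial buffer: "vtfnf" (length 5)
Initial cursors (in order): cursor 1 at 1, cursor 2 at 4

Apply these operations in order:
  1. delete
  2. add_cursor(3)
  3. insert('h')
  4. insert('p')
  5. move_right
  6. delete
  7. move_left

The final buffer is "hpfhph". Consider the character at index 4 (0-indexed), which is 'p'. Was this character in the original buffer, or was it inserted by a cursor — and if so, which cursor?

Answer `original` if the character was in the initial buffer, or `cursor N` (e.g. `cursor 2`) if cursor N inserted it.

After op 1 (delete): buffer="tff" (len 3), cursors c1@0 c2@2, authorship ...
After op 2 (add_cursor(3)): buffer="tff" (len 3), cursors c1@0 c2@2 c3@3, authorship ...
After op 3 (insert('h')): buffer="htfhfh" (len 6), cursors c1@1 c2@4 c3@6, authorship 1..2.3
After op 4 (insert('p')): buffer="hptfhpfhp" (len 9), cursors c1@2 c2@6 c3@9, authorship 11..22.33
After op 5 (move_right): buffer="hptfhpfhp" (len 9), cursors c1@3 c2@7 c3@9, authorship 11..22.33
After op 6 (delete): buffer="hpfhph" (len 6), cursors c1@2 c2@5 c3@6, authorship 11.223
After op 7 (move_left): buffer="hpfhph" (len 6), cursors c1@1 c2@4 c3@5, authorship 11.223
Authorship (.=original, N=cursor N): 1 1 . 2 2 3
Index 4: author = 2

Answer: cursor 2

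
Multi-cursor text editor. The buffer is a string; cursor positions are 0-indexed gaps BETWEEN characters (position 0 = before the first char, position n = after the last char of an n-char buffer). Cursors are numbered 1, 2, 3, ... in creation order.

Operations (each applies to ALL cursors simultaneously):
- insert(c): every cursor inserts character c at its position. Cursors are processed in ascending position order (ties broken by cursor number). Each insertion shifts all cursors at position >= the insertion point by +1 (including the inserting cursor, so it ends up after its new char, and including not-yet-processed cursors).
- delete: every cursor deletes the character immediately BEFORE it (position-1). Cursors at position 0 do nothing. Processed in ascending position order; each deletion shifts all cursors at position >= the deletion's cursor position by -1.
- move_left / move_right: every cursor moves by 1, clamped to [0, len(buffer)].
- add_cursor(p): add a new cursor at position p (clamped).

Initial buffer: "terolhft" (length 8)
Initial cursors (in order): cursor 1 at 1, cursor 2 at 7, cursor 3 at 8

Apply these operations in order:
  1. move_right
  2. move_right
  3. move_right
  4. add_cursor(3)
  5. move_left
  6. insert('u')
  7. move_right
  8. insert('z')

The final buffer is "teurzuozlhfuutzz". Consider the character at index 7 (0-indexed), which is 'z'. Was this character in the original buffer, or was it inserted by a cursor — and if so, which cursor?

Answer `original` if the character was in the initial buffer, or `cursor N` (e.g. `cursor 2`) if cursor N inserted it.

Answer: cursor 1

Derivation:
After op 1 (move_right): buffer="terolhft" (len 8), cursors c1@2 c2@8 c3@8, authorship ........
After op 2 (move_right): buffer="terolhft" (len 8), cursors c1@3 c2@8 c3@8, authorship ........
After op 3 (move_right): buffer="terolhft" (len 8), cursors c1@4 c2@8 c3@8, authorship ........
After op 4 (add_cursor(3)): buffer="terolhft" (len 8), cursors c4@3 c1@4 c2@8 c3@8, authorship ........
After op 5 (move_left): buffer="terolhft" (len 8), cursors c4@2 c1@3 c2@7 c3@7, authorship ........
After op 6 (insert('u')): buffer="teuruolhfuut" (len 12), cursors c4@3 c1@5 c2@11 c3@11, authorship ..4.1....23.
After op 7 (move_right): buffer="teuruolhfuut" (len 12), cursors c4@4 c1@6 c2@12 c3@12, authorship ..4.1....23.
After op 8 (insert('z')): buffer="teurzuozlhfuutzz" (len 16), cursors c4@5 c1@8 c2@16 c3@16, authorship ..4.41.1...23.23
Authorship (.=original, N=cursor N): . . 4 . 4 1 . 1 . . . 2 3 . 2 3
Index 7: author = 1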